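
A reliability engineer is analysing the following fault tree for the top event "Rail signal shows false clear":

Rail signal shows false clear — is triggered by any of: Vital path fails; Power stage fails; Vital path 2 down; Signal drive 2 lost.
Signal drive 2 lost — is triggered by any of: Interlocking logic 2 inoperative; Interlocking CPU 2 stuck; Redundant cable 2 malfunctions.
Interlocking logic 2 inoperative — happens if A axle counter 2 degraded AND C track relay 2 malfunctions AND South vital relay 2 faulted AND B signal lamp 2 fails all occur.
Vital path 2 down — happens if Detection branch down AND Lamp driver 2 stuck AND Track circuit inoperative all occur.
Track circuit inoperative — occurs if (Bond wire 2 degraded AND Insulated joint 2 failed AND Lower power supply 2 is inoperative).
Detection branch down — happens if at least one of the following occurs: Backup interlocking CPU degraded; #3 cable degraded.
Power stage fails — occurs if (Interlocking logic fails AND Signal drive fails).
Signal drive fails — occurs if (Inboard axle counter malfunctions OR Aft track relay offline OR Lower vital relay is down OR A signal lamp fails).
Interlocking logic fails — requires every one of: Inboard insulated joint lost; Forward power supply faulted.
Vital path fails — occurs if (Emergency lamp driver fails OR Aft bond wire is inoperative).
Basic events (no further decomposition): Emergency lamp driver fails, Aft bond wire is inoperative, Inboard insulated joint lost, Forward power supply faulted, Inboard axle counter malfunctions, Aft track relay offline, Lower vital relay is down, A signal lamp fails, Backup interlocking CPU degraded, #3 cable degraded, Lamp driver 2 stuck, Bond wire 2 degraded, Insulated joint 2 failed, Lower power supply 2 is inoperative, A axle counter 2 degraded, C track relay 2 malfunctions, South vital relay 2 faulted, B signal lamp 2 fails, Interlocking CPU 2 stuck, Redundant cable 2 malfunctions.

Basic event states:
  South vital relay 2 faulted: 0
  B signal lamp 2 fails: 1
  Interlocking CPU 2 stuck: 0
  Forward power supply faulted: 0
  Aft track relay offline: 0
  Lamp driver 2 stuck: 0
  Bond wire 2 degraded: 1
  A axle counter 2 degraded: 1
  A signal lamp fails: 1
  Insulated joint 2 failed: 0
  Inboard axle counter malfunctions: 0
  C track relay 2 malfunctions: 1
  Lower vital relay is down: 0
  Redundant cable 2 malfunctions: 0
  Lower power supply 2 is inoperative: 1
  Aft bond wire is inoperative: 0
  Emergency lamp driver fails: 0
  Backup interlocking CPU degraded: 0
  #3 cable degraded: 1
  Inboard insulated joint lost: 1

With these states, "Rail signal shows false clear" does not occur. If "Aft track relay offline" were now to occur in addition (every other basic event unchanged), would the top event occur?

Counterfactual: set "Aft track relay offline" to occurred.
Vital path fails [OR]: Emergency lamp driver fails=not, Aft bond wire is inoperative=not → no input occurs → does not occur.
Interlocking logic fails [AND]: Inboard insulated joint lost=occurs, Forward power supply faulted=not → not all inputs occur → does not occur.
Signal drive fails [OR]: Inboard axle counter malfunctions=not, Aft track relay offline=occurs, Lower vital relay is down=not, A signal lamp fails=occurs → at least one input occurs → occurs.
Power stage fails [AND]: Interlocking logic fails=not, Signal drive fails=occurs → not all inputs occur → does not occur.
Detection branch down [OR]: Backup interlocking CPU degraded=not, #3 cable degraded=occurs → at least one input occurs → occurs.
Track circuit inoperative [AND]: Bond wire 2 degraded=occurs, Insulated joint 2 failed=not, Lower power supply 2 is inoperative=occurs → not all inputs occur → does not occur.
Vital path 2 down [AND]: Detection branch down=occurs, Lamp driver 2 stuck=not, Track circuit inoperative=not → not all inputs occur → does not occur.
Interlocking logic 2 inoperative [AND]: A axle counter 2 degraded=occurs, C track relay 2 malfunctions=occurs, South vital relay 2 faulted=not, B signal lamp 2 fails=occurs → not all inputs occur → does not occur.
Signal drive 2 lost [OR]: Interlocking logic 2 inoperative=not, Interlocking CPU 2 stuck=not, Redundant cable 2 malfunctions=not → no input occurs → does not occur.
Rail signal shows false clear [OR]: Vital path fails=not, Power stage fails=not, Vital path 2 down=not, Signal drive 2 lost=not → no input occurs → does not occur.

No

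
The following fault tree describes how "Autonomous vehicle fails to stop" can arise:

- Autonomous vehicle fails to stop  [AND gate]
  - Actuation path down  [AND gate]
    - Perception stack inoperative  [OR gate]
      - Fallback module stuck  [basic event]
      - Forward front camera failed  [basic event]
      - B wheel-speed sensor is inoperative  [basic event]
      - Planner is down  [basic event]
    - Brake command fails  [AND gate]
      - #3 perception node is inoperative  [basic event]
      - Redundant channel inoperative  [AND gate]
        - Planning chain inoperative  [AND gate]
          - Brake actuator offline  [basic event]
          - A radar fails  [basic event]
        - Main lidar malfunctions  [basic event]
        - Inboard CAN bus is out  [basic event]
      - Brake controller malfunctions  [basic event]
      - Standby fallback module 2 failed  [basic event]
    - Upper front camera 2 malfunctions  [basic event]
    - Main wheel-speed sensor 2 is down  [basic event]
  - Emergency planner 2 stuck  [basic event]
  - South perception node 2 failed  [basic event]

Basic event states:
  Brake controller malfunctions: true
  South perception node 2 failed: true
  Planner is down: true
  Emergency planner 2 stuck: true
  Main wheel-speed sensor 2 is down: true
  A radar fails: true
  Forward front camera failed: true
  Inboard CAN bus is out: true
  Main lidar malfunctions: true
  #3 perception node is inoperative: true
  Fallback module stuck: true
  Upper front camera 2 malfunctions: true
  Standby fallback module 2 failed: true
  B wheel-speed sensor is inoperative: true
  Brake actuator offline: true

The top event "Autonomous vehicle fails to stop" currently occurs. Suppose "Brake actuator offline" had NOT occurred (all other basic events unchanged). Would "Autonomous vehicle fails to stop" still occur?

No

Counterfactual: set "Brake actuator offline" to not occurred.
Perception stack inoperative [OR]: Fallback module stuck=occurs, Forward front camera failed=occurs, B wheel-speed sensor is inoperative=occurs, Planner is down=occurs → at least one input occurs → occurs.
Planning chain inoperative [AND]: Brake actuator offline=not, A radar fails=occurs → not all inputs occur → does not occur.
Redundant channel inoperative [AND]: Planning chain inoperative=not, Main lidar malfunctions=occurs, Inboard CAN bus is out=occurs → not all inputs occur → does not occur.
Brake command fails [AND]: #3 perception node is inoperative=occurs, Redundant channel inoperative=not, Brake controller malfunctions=occurs, Standby fallback module 2 failed=occurs → not all inputs occur → does not occur.
Actuation path down [AND]: Perception stack inoperative=occurs, Brake command fails=not, Upper front camera 2 malfunctions=occurs, Main wheel-speed sensor 2 is down=occurs → not all inputs occur → does not occur.
Autonomous vehicle fails to stop [AND]: Actuation path down=not, Emergency planner 2 stuck=occurs, South perception node 2 failed=occurs → not all inputs occur → does not occur.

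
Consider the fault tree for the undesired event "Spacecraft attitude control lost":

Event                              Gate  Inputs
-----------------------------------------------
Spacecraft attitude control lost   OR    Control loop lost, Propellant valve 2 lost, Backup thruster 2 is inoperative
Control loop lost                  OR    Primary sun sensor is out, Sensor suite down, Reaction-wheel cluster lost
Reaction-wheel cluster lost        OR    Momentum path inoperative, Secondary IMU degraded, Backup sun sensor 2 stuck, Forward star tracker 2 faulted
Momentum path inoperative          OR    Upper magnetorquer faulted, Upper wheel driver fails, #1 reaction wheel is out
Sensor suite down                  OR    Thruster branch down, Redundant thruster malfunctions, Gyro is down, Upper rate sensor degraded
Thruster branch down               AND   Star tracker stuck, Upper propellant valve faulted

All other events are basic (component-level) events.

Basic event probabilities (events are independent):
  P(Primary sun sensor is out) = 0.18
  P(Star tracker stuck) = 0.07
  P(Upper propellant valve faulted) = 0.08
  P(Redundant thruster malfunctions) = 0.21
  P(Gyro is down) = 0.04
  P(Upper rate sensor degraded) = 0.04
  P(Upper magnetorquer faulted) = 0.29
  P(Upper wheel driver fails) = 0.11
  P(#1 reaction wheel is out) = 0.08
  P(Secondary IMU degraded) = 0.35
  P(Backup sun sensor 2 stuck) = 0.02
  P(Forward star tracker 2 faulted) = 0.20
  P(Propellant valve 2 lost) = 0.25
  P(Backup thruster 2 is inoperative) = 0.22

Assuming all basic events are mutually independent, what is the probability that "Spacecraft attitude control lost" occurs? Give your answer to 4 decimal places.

P(Thruster branch down) [AND] = 0.07 × 0.08 = 0.005600
P(Sensor suite down) [OR] = 1 − (1−0.005600) × (1−0.21) × (1−0.04) × (1−0.04) = 0.276013
P(Momentum path inoperative) [OR] = 1 − (1−0.29) × (1−0.11) × (1−0.08) = 0.418652
P(Reaction-wheel cluster lost) [OR] = 1 − (1−0.418652) × (1−0.35) × (1−0.02) × (1−0.20) = 0.703745
P(Control loop lost) [OR] = 1 − (1−0.18) × (1−0.276013) × (1−0.703745) = 0.824122
P(Spacecraft attitude control lost) [OR] = 1 − (1−0.824122) × (1−0.25) × (1−0.22) = 0.897111
Rounded to 4 decimal places: P(Spacecraft attitude control lost) ≈ 0.8971.

0.8971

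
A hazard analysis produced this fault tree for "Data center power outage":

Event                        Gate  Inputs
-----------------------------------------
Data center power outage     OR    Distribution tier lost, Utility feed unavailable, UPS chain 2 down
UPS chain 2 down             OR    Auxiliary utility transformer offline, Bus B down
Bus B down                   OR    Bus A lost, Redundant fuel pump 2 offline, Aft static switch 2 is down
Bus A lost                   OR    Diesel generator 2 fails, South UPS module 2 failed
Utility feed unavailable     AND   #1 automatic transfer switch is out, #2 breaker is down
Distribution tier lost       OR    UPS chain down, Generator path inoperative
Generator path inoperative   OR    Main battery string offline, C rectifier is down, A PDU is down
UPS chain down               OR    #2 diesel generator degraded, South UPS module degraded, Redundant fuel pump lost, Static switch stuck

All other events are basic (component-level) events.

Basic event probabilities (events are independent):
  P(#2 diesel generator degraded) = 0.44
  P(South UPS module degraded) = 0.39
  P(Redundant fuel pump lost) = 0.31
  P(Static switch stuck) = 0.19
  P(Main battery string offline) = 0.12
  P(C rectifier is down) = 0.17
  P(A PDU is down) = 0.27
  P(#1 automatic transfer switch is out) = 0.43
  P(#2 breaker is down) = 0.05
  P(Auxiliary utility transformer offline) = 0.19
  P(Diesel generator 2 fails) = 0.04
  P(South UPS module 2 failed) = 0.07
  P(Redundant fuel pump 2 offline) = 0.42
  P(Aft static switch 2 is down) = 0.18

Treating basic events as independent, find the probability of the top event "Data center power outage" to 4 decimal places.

P(UPS chain down) [OR] = 1 − (1−0.44) × (1−0.39) × (1−0.31) × (1−0.19) = 0.809080
P(Generator path inoperative) [OR] = 1 − (1−0.12) × (1−0.17) × (1−0.27) = 0.466808
P(Distribution tier lost) [OR] = 1 − (1−0.809080) × (1−0.466808) = 0.898203
P(Utility feed unavailable) [AND] = 0.43 × 0.05 = 0.021500
P(Bus A lost) [OR] = 1 − (1−0.04) × (1−0.07) = 0.107200
P(Bus B down) [OR] = 1 − (1−0.107200) × (1−0.42) × (1−0.18) = 0.575384
P(UPS chain 2 down) [OR] = 1 − (1−0.19) × (1−0.575384) = 0.656061
P(Data center power outage) [OR] = 1 − (1−0.898203) × (1−0.021500) × (1−0.656061) = 0.965741
Rounded to 4 decimal places: P(Data center power outage) ≈ 0.9657.

0.9657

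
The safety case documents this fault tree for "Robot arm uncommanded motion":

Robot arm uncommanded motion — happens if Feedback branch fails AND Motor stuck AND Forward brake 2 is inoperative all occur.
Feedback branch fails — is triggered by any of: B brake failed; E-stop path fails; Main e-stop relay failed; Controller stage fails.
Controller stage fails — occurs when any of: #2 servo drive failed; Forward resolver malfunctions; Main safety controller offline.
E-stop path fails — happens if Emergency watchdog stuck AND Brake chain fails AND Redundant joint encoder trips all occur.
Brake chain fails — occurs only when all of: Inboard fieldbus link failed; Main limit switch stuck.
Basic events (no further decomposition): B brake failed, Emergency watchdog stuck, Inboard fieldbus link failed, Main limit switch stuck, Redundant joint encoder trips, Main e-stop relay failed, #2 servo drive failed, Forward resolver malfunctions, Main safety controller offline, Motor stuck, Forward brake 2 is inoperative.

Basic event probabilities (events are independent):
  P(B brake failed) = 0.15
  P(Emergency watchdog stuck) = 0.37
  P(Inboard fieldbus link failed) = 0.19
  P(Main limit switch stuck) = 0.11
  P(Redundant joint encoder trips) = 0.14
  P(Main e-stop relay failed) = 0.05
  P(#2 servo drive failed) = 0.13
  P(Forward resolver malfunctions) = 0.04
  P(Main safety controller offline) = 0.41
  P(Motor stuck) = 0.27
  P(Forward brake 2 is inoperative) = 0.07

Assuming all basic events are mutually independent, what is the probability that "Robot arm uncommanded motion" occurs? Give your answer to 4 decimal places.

0.0114

P(Brake chain fails) [AND] = 0.19 × 0.11 = 0.020900
P(E-stop path fails) [AND] = 0.37 × 0.020900 × 0.14 = 0.001083
P(Controller stage fails) [OR] = 1 − (1−0.13) × (1−0.04) × (1−0.41) = 0.507232
P(Feedback branch fails) [OR] = 1 − (1−0.15) × (1−0.001083) × (1−0.05) × (1−0.507232) = 0.602521
P(Robot arm uncommanded motion) [AND] = 0.602521 × 0.27 × 0.07 = 0.011388
Rounded to 4 decimal places: P(Robot arm uncommanded motion) ≈ 0.0114.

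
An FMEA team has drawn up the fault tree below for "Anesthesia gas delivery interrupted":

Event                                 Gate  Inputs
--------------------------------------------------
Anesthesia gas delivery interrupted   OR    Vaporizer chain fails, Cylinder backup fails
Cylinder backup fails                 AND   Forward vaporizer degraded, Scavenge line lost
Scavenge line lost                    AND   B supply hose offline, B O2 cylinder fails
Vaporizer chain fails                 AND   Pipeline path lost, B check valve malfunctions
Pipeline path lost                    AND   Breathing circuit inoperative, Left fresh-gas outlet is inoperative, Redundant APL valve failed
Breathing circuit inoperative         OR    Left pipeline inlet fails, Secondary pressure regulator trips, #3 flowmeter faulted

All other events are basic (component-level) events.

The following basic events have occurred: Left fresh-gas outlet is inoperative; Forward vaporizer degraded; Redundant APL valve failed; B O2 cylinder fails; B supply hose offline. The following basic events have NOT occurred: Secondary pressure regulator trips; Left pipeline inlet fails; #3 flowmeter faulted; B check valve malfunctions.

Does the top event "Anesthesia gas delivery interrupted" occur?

Yes

Breathing circuit inoperative [OR]: Left pipeline inlet fails=not, Secondary pressure regulator trips=not, #3 flowmeter faulted=not → no input occurs → does not occur.
Pipeline path lost [AND]: Breathing circuit inoperative=not, Left fresh-gas outlet is inoperative=occurs, Redundant APL valve failed=occurs → not all inputs occur → does not occur.
Vaporizer chain fails [AND]: Pipeline path lost=not, B check valve malfunctions=not → not all inputs occur → does not occur.
Scavenge line lost [AND]: B supply hose offline=occurs, B O2 cylinder fails=occurs → all inputs occur → occurs.
Cylinder backup fails [AND]: Forward vaporizer degraded=occurs, Scavenge line lost=occurs → all inputs occur → occurs.
Anesthesia gas delivery interrupted [OR]: Vaporizer chain fails=not, Cylinder backup fails=occurs → at least one input occurs → occurs.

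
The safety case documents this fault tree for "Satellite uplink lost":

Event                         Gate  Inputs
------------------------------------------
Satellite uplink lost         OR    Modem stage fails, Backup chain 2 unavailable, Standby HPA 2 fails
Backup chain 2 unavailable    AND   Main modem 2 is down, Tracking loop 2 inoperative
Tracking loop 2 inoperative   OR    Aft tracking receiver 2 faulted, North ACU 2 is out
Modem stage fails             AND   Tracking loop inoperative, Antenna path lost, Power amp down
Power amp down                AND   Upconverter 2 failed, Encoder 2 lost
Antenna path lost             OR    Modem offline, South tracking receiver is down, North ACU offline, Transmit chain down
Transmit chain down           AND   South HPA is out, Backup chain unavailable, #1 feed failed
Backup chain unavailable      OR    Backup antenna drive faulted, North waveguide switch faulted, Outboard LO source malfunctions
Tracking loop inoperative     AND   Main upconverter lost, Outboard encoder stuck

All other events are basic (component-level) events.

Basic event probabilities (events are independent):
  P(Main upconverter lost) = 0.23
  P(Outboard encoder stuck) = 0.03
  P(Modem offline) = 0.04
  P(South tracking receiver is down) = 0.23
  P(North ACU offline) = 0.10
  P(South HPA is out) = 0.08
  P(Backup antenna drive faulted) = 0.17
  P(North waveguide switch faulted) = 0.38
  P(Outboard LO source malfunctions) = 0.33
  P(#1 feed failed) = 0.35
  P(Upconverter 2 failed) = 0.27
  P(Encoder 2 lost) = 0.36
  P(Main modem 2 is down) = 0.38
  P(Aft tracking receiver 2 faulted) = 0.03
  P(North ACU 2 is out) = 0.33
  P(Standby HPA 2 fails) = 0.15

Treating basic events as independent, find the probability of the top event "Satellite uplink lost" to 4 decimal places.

P(Tracking loop inoperative) [AND] = 0.23 × 0.03 = 0.006900
P(Backup chain unavailable) [OR] = 1 − (1−0.17) × (1−0.38) × (1−0.33) = 0.655218
P(Transmit chain down) [AND] = 0.08 × 0.655218 × 0.35 = 0.018346
P(Antenna path lost) [OR] = 1 − (1−0.04) × (1−0.23) × (1−0.10) × (1−0.018346) = 0.346925
P(Power amp down) [AND] = 0.27 × 0.36 = 0.097200
P(Modem stage fails) [AND] = 0.006900 × 0.346925 × 0.097200 = 0.000233
P(Tracking loop 2 inoperative) [OR] = 1 − (1−0.03) × (1−0.33) = 0.350100
P(Backup chain 2 unavailable) [AND] = 0.38 × 0.350100 = 0.133038
P(Satellite uplink lost) [OR] = 1 − (1−0.000233) × (1−0.133038) × (1−0.15) = 0.263254
Rounded to 4 decimal places: P(Satellite uplink lost) ≈ 0.2633.

0.2633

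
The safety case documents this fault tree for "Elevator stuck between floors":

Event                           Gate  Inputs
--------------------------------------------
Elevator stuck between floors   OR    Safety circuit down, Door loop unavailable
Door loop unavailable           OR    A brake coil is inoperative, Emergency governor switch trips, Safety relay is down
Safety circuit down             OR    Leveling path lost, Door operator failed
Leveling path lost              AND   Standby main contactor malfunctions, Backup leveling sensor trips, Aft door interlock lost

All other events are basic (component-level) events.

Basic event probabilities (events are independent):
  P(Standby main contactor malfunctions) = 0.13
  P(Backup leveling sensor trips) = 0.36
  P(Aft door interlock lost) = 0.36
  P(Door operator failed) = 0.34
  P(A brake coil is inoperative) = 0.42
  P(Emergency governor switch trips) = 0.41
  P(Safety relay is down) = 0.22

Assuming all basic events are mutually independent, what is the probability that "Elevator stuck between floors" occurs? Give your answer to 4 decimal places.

0.8268

P(Leveling path lost) [AND] = 0.13 × 0.36 × 0.36 = 0.016848
P(Safety circuit down) [OR] = 1 − (1−0.016848) × (1−0.34) = 0.351120
P(Door loop unavailable) [OR] = 1 − (1−0.42) × (1−0.41) × (1−0.22) = 0.733084
P(Elevator stuck between floors) [OR] = 1 − (1−0.351120) × (1−0.733084) = 0.826804
Rounded to 4 decimal places: P(Elevator stuck between floors) ≈ 0.8268.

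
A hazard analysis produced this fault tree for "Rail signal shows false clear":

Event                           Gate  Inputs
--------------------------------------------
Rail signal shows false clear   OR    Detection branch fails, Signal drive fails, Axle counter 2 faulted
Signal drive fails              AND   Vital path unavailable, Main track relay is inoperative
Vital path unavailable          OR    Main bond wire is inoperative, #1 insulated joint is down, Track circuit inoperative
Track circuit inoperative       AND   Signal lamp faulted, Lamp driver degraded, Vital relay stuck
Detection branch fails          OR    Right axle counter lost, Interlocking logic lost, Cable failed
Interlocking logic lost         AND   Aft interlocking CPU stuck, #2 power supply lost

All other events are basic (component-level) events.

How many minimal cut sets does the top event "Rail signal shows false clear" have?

Interlocking logic lost [AND]: one cut set from each child combined → 1 × 1 = 1 cut set(s).
Detection branch fails [OR]: union of children's cut sets → 3 cut set(s).
Track circuit inoperative [AND]: one cut set from each child combined → 1 × 1 × 1 = 1 cut set(s).
Vital path unavailable [OR]: union of children's cut sets → 3 cut set(s).
Signal drive fails [AND]: one cut set from each child combined → 3 × 1 = 3 cut set(s).
Rail signal shows false clear [OR]: union of children's cut sets → 7 cut set(s).
Minimal cut sets: {Right axle counter lost}; {#2 power supply lost, Aft interlocking CPU stuck}; {Cable failed}; {Main bond wire is inoperative, Main track relay is inoperative}; {#1 insulated joint is down, Main track relay is inoperative}; {Lamp driver degraded, Main track relay is inoperative, Signal lamp faulted, Vital relay stuck}; {Axle counter 2 faulted}.

7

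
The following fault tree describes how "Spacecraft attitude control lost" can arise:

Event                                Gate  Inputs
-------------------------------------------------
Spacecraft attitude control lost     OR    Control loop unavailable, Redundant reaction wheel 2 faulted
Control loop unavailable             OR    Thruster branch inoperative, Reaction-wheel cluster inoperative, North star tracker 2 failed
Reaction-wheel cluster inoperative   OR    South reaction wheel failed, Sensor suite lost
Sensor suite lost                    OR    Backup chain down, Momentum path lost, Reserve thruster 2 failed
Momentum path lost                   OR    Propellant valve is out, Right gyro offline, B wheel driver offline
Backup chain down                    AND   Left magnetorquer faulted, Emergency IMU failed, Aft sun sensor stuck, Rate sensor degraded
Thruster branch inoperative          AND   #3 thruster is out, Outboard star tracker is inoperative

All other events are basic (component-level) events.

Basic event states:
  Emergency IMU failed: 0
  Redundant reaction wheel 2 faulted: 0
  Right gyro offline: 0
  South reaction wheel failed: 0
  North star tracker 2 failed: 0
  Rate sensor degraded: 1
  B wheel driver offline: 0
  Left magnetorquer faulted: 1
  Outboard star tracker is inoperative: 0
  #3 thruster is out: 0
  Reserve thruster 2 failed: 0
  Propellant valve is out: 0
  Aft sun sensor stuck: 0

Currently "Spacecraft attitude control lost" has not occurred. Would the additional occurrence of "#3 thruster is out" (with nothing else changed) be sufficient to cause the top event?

Counterfactual: set "#3 thruster is out" to occurred.
Thruster branch inoperative [AND]: #3 thruster is out=occurs, Outboard star tracker is inoperative=not → not all inputs occur → does not occur.
Backup chain down [AND]: Left magnetorquer faulted=occurs, Emergency IMU failed=not, Aft sun sensor stuck=not, Rate sensor degraded=occurs → not all inputs occur → does not occur.
Momentum path lost [OR]: Propellant valve is out=not, Right gyro offline=not, B wheel driver offline=not → no input occurs → does not occur.
Sensor suite lost [OR]: Backup chain down=not, Momentum path lost=not, Reserve thruster 2 failed=not → no input occurs → does not occur.
Reaction-wheel cluster inoperative [OR]: South reaction wheel failed=not, Sensor suite lost=not → no input occurs → does not occur.
Control loop unavailable [OR]: Thruster branch inoperative=not, Reaction-wheel cluster inoperative=not, North star tracker 2 failed=not → no input occurs → does not occur.
Spacecraft attitude control lost [OR]: Control loop unavailable=not, Redundant reaction wheel 2 faulted=not → no input occurs → does not occur.

No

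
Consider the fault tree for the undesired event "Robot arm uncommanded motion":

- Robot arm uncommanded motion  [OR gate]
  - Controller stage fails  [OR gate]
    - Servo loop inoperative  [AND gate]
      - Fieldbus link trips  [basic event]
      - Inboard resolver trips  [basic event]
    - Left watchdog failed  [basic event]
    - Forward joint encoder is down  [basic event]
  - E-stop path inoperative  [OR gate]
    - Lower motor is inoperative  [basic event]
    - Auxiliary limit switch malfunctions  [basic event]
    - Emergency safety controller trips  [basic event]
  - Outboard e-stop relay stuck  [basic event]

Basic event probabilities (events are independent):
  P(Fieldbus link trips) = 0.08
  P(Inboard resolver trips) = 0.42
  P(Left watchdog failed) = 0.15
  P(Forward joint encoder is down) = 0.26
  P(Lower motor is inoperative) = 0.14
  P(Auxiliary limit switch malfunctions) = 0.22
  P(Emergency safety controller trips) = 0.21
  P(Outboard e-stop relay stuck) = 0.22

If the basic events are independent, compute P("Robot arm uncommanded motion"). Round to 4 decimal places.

0.7487

P(Servo loop inoperative) [AND] = 0.08 × 0.42 = 0.033600
P(Controller stage fails) [OR] = 1 − (1−0.033600) × (1−0.15) × (1−0.26) = 0.392134
P(E-stop path inoperative) [OR] = 1 − (1−0.14) × (1−0.22) × (1−0.21) = 0.470068
P(Robot arm uncommanded motion) [OR] = 1 − (1−0.392134) × (1−0.470068) × (1−0.22) = 0.748740
Rounded to 4 decimal places: P(Robot arm uncommanded motion) ≈ 0.7487.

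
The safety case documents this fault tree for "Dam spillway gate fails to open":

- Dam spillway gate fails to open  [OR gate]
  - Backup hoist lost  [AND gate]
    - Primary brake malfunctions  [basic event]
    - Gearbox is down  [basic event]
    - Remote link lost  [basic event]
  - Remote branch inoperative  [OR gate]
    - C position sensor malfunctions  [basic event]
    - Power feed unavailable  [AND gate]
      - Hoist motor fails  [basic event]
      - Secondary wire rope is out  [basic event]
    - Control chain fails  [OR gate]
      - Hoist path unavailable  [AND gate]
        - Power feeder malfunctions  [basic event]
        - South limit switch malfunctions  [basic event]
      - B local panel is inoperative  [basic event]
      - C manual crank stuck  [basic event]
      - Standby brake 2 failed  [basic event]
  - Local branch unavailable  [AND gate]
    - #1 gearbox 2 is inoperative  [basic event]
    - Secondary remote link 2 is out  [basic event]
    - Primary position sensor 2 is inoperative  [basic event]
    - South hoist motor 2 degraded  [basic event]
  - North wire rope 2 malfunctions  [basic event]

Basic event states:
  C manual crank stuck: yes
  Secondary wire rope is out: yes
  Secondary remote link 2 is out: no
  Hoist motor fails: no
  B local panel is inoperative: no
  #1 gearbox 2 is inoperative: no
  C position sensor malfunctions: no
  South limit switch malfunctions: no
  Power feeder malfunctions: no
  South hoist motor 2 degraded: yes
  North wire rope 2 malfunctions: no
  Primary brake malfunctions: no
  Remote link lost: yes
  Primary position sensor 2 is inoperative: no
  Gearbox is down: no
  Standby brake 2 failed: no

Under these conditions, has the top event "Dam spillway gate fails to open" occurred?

Yes

Backup hoist lost [AND]: Primary brake malfunctions=not, Gearbox is down=not, Remote link lost=occurs → not all inputs occur → does not occur.
Power feed unavailable [AND]: Hoist motor fails=not, Secondary wire rope is out=occurs → not all inputs occur → does not occur.
Hoist path unavailable [AND]: Power feeder malfunctions=not, South limit switch malfunctions=not → not all inputs occur → does not occur.
Control chain fails [OR]: Hoist path unavailable=not, B local panel is inoperative=not, C manual crank stuck=occurs, Standby brake 2 failed=not → at least one input occurs → occurs.
Remote branch inoperative [OR]: C position sensor malfunctions=not, Power feed unavailable=not, Control chain fails=occurs → at least one input occurs → occurs.
Local branch unavailable [AND]: #1 gearbox 2 is inoperative=not, Secondary remote link 2 is out=not, Primary position sensor 2 is inoperative=not, South hoist motor 2 degraded=occurs → not all inputs occur → does not occur.
Dam spillway gate fails to open [OR]: Backup hoist lost=not, Remote branch inoperative=occurs, Local branch unavailable=not, North wire rope 2 malfunctions=not → at least one input occurs → occurs.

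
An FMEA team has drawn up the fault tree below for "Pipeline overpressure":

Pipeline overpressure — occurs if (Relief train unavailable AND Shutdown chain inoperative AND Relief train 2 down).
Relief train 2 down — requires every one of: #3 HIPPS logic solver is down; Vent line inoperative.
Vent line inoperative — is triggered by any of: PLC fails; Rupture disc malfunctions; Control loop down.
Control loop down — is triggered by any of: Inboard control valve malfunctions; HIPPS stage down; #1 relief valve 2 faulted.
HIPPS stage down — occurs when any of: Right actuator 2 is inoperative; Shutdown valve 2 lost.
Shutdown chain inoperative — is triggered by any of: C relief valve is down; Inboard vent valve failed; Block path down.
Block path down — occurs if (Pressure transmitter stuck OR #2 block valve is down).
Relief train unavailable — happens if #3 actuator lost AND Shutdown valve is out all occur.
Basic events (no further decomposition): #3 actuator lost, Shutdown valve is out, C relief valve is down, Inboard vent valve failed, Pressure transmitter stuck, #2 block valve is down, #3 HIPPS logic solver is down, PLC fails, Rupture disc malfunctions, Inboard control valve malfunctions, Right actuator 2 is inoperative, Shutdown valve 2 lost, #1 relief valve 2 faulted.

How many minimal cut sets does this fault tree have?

Relief train unavailable [AND]: one cut set from each child combined → 1 × 1 = 1 cut set(s).
Block path down [OR]: union of children's cut sets → 2 cut set(s).
Shutdown chain inoperative [OR]: union of children's cut sets → 4 cut set(s).
HIPPS stage down [OR]: union of children's cut sets → 2 cut set(s).
Control loop down [OR]: union of children's cut sets → 4 cut set(s).
Vent line inoperative [OR]: union of children's cut sets → 6 cut set(s).
Relief train 2 down [AND]: one cut set from each child combined → 1 × 6 = 6 cut set(s).
Pipeline overpressure [AND]: one cut set from each child combined → 1 × 4 × 6 = 24 cut set(s).

24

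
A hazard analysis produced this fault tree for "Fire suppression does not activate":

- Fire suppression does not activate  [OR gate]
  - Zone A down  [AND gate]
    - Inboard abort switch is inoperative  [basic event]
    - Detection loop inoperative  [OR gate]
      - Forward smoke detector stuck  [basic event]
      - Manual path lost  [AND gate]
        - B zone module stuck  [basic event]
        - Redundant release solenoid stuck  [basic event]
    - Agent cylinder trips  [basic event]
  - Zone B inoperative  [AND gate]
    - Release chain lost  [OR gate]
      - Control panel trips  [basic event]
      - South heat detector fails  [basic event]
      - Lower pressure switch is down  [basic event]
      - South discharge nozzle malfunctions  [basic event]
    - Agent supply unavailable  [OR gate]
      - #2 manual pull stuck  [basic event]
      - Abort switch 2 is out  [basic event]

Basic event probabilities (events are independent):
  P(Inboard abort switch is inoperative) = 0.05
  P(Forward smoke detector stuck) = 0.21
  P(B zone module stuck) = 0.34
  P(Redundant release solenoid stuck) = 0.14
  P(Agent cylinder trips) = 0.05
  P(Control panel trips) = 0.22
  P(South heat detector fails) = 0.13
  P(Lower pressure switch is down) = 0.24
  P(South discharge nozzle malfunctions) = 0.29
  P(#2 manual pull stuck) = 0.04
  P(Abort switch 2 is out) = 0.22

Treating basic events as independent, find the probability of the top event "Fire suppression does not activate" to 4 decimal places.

P(Manual path lost) [AND] = 0.34 × 0.14 = 0.047600
P(Detection loop inoperative) [OR] = 1 − (1−0.21) × (1−0.047600) = 0.247604
P(Zone A down) [AND] = 0.05 × 0.247604 × 0.05 = 0.000619
P(Release chain lost) [OR] = 1 − (1−0.22) × (1−0.13) × (1−0.24) × (1−0.29) = 0.633827
P(Agent supply unavailable) [OR] = 1 − (1−0.04) × (1−0.22) = 0.251200
P(Zone B inoperative) [AND] = 0.633827 × 0.251200 = 0.159217
P(Fire suppression does not activate) [OR] = 1 − (1−0.000619) × (1−0.159217) = 0.159737
Rounded to 4 decimal places: P(Fire suppression does not activate) ≈ 0.1597.

0.1597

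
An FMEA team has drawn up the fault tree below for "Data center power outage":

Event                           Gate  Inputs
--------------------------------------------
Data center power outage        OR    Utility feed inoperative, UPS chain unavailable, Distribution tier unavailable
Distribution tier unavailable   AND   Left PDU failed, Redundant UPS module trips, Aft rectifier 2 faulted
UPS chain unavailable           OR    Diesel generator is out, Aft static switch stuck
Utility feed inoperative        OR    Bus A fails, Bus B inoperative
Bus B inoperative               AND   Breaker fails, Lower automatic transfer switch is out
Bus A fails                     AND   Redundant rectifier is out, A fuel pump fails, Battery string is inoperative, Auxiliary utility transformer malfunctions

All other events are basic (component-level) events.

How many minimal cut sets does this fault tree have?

Bus A fails [AND]: one cut set from each child combined → 1 × 1 × 1 × 1 = 1 cut set(s).
Bus B inoperative [AND]: one cut set from each child combined → 1 × 1 = 1 cut set(s).
Utility feed inoperative [OR]: union of children's cut sets → 2 cut set(s).
UPS chain unavailable [OR]: union of children's cut sets → 2 cut set(s).
Distribution tier unavailable [AND]: one cut set from each child combined → 1 × 1 × 1 = 1 cut set(s).
Data center power outage [OR]: union of children's cut sets → 5 cut set(s).
Minimal cut sets: {A fuel pump fails, Auxiliary utility transformer malfunctions, Battery string is inoperative, Redundant rectifier is out}; {Breaker fails, Lower automatic transfer switch is out}; {Diesel generator is out}; {Aft static switch stuck}; {Aft rectifier 2 faulted, Left PDU failed, Redundant UPS module trips}.

5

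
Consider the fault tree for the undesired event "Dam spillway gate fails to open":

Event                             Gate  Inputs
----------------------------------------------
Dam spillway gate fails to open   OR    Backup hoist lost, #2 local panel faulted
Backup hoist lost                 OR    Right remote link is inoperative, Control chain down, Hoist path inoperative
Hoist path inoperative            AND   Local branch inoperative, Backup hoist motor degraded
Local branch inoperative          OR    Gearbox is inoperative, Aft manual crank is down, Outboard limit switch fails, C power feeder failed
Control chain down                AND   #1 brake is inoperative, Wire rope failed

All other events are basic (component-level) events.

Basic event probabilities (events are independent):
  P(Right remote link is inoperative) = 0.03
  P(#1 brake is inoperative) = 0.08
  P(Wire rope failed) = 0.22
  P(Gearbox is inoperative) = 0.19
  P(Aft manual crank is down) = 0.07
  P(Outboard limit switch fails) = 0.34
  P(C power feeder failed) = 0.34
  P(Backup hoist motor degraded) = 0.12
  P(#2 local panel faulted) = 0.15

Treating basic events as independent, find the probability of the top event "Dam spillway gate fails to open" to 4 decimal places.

0.2553

P(Control chain down) [AND] = 0.08 × 0.22 = 0.017600
P(Local branch inoperative) [OR] = 1 − (1−0.19) × (1−0.07) × (1−0.34) × (1−0.34) = 0.671863
P(Hoist path inoperative) [AND] = 0.671863 × 0.12 = 0.080624
P(Backup hoist lost) [OR] = 1 − (1−0.03) × (1−0.017600) × (1−0.080624) = 0.123901
P(Dam spillway gate fails to open) [OR] = 1 − (1−0.123901) × (1−0.15) = 0.255316
Rounded to 4 decimal places: P(Dam spillway gate fails to open) ≈ 0.2553.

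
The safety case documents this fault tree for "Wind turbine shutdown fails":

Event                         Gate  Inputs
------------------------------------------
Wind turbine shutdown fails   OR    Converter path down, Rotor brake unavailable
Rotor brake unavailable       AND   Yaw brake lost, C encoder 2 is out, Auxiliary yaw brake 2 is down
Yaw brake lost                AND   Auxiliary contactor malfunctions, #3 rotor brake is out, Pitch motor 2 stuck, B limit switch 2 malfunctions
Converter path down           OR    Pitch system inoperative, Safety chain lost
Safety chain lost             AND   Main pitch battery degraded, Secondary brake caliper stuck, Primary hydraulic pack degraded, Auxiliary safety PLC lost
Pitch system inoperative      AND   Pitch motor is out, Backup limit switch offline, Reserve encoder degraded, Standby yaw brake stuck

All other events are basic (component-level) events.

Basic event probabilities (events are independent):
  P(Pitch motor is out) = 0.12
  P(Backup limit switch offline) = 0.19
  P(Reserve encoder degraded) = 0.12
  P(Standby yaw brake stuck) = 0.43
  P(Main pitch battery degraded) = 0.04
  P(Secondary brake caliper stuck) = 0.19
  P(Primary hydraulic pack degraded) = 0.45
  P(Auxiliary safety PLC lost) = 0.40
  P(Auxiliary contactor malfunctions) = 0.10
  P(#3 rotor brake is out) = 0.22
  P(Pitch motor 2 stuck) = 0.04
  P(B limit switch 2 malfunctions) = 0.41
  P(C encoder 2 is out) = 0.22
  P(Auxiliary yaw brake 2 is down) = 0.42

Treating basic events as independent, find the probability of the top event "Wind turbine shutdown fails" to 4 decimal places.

0.0026

P(Pitch system inoperative) [AND] = 0.12 × 0.19 × 0.12 × 0.43 = 0.001176
P(Safety chain lost) [AND] = 0.04 × 0.19 × 0.45 × 0.40 = 0.001368
P(Converter path down) [OR] = 1 − (1−0.001176) × (1−0.001368) = 0.002542
P(Yaw brake lost) [AND] = 0.10 × 0.22 × 0.04 × 0.41 = 0.000361
P(Rotor brake unavailable) [AND] = 0.000361 × 0.22 × 0.42 = 0.000033
P(Wind turbine shutdown fails) [OR] = 1 − (1−0.002542) × (1−0.000033) = 0.002575
Rounded to 4 decimal places: P(Wind turbine shutdown fails) ≈ 0.0026.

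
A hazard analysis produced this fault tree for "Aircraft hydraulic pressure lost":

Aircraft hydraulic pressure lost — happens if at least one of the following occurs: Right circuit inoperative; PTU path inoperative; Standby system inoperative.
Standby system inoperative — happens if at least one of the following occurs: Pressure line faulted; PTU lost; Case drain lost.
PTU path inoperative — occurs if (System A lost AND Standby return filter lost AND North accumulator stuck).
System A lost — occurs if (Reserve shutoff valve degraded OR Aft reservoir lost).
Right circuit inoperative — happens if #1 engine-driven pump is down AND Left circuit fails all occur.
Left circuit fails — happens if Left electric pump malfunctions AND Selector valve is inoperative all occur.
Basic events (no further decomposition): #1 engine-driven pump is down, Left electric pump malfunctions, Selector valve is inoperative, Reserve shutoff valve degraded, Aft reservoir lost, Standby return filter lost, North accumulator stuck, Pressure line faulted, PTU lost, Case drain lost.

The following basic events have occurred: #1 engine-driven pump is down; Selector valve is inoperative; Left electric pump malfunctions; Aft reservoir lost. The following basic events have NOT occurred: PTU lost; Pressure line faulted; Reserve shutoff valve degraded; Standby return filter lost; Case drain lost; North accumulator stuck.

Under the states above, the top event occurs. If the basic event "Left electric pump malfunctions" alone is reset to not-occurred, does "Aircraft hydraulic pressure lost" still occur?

Counterfactual: set "Left electric pump malfunctions" to not occurred.
Left circuit fails [AND]: Left electric pump malfunctions=not, Selector valve is inoperative=occurs → not all inputs occur → does not occur.
Right circuit inoperative [AND]: #1 engine-driven pump is down=occurs, Left circuit fails=not → not all inputs occur → does not occur.
System A lost [OR]: Reserve shutoff valve degraded=not, Aft reservoir lost=occurs → at least one input occurs → occurs.
PTU path inoperative [AND]: System A lost=occurs, Standby return filter lost=not, North accumulator stuck=not → not all inputs occur → does not occur.
Standby system inoperative [OR]: Pressure line faulted=not, PTU lost=not, Case drain lost=not → no input occurs → does not occur.
Aircraft hydraulic pressure lost [OR]: Right circuit inoperative=not, PTU path inoperative=not, Standby system inoperative=not → no input occurs → does not occur.

No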